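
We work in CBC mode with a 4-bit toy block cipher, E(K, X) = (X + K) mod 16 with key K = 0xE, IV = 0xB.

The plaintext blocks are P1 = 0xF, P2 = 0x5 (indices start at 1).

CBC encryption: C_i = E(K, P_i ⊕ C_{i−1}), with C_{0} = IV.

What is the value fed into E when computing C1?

C1: P1 ⊕ 0xB = 0x4; E(K, 0x4) = 0x2.
So the input to E for block 1 is 0x4.

0x4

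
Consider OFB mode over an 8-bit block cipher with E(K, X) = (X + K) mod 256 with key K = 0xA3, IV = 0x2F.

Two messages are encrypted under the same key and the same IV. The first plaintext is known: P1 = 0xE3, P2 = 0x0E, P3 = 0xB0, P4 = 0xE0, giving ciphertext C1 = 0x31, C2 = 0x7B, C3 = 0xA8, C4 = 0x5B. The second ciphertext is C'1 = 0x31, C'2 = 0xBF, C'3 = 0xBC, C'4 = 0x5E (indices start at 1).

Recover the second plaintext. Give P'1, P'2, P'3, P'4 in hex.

In OFB with a reused IV, both messages share the same keystream S_i, so C_i ⊕ C'_i = P_i ⊕ P'_i and thus P'_i = P_i ⊕ C_i ⊕ C'_i.
P'1: 0xE3 ⊕ 0x31 ⊕ 0x31 = 0xE3.
P'2: 0x0E ⊕ 0x7B ⊕ 0xBF = 0xCA.
P'3: 0xB0 ⊕ 0xA8 ⊕ 0xBC = 0xA4.
P'4: 0xE0 ⊕ 0x5B ⊕ 0x5E = 0xE5.

P'1 = 0xE3, P'2 = 0xCA, P'3 = 0xA4, P'4 = 0xE5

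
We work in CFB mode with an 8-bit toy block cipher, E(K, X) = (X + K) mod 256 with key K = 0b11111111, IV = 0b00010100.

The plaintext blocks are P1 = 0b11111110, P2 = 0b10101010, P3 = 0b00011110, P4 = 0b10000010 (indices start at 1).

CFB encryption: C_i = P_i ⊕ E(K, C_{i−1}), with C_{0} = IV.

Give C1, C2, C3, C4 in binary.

C1: E(K, 0b00010100) = 0b00010011; 0b11111110 ⊕ 0b00010011 = 0b11101101.
C2: E(K, 0b11101101) = 0b11101100; 0b10101010 ⊕ 0b11101100 = 0b01000110.
C3: E(K, 0b01000110) = 0b01000101; 0b00011110 ⊕ 0b01000101 = 0b01011011.
C4: E(K, 0b01011011) = 0b01011010; 0b10000010 ⊕ 0b01011010 = 0b11011000.

C1 = 0b11101101, C2 = 0b01000110, C3 = 0b01011011, C4 = 0b11011000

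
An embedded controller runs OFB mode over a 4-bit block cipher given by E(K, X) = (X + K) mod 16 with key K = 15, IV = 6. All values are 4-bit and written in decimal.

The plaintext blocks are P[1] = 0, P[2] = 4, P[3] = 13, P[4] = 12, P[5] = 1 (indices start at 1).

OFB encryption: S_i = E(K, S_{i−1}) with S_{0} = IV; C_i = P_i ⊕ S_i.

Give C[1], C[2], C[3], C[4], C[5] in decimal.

C[1]: S = E(K, 6) = 5; 0 ⊕ 5 = 5.
C[2]: S = E(K, 5) = 4; 4 ⊕ 4 = 0.
C[3]: S = E(K, 4) = 3; 13 ⊕ 3 = 14.
C[4]: S = E(K, 3) = 2; 12 ⊕ 2 = 14.
C[5]: S = E(K, 2) = 1; 1 ⊕ 1 = 0.

C[1] = 5, C[2] = 0, C[3] = 14, C[4] = 14, C[5] = 0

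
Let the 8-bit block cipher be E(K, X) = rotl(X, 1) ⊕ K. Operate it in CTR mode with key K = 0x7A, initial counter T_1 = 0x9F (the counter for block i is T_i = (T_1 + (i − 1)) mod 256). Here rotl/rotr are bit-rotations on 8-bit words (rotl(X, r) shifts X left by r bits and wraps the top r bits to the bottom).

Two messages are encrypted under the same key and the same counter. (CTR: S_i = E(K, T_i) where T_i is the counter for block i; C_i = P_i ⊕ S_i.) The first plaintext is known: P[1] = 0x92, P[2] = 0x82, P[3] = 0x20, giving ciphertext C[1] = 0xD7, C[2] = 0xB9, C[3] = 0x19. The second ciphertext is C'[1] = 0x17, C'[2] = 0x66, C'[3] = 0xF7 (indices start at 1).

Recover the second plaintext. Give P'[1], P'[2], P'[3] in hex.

In CTR with a reused counter, both messages share the same keystream S_i, so C_i ⊕ C'_i = P_i ⊕ P'_i and thus P'_i = P_i ⊕ C_i ⊕ C'_i.
P'[1]: 0x92 ⊕ 0xD7 ⊕ 0x17 = 0x52.
P'[2]: 0x82 ⊕ 0xB9 ⊕ 0x66 = 0x5D.
P'[3]: 0x20 ⊕ 0x19 ⊕ 0xF7 = 0xCE.

P'[1] = 0x52, P'[2] = 0x5D, P'[3] = 0xCE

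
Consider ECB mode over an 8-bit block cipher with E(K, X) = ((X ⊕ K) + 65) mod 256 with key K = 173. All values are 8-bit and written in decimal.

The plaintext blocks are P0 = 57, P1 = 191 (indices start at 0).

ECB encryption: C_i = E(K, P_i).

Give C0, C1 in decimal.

C0 = 213, C1 = 83

C0: E(K, 57) = 213.
C1: E(K, 191) = 83.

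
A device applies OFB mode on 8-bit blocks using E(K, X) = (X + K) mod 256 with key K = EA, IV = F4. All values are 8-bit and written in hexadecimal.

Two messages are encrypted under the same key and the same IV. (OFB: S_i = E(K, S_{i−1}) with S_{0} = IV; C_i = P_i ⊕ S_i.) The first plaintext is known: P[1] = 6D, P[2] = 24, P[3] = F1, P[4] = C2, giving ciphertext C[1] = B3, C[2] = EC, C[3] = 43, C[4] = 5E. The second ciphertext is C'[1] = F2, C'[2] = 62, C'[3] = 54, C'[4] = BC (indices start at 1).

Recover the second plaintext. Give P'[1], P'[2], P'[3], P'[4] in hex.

P'[1] = 2C, P'[2] = AA, P'[3] = E6, P'[4] = 20

In OFB with a reused IV, both messages share the same keystream S_i, so C_i ⊕ C'_i = P_i ⊕ P'_i and thus P'_i = P_i ⊕ C_i ⊕ C'_i.
P'[1]: 6D ⊕ B3 ⊕ F2 = 2C.
P'[2]: 24 ⊕ EC ⊕ 62 = AA.
P'[3]: F1 ⊕ 43 ⊕ 54 = E6.
P'[4]: C2 ⊕ 5E ⊕ BC = 20.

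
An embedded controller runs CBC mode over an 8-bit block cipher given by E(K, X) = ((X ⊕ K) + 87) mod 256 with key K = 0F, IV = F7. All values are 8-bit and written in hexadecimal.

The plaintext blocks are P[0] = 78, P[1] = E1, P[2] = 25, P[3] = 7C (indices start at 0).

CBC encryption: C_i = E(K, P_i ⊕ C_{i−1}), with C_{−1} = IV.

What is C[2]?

C[0]: P[0] ⊕ F7 = 8F; E(K, 8F) = 07.
C[1]: P[1] ⊕ 07 = E6; E(K, E6) = 70.
C[2]: P[2] ⊕ 70 = 55; E(K, 55) = E1.

C[2] = E1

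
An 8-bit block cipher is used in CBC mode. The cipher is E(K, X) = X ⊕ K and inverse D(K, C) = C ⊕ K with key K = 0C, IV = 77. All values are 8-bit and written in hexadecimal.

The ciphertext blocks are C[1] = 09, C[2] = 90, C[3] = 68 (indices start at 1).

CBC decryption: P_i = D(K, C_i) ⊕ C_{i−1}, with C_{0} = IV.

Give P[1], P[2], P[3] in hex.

P[1] = 72, P[2] = 95, P[3] = F4

P[1]: D(K, 09) = 05; 05 ⊕ 77 = 72.
P[2]: D(K, 90) = 9C; 9C ⊕ 09 = 95.
P[3]: D(K, 68) = 64; 64 ⊕ 90 = F4.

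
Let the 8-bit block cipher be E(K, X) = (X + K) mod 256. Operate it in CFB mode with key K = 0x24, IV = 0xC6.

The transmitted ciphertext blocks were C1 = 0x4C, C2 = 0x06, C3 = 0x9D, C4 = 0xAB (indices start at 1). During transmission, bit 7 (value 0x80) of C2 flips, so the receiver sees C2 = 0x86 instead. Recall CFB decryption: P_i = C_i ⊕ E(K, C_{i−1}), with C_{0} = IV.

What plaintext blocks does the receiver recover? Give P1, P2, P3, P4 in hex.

P1 = 0xA6, P2 = 0xF6, P3 = 0x37, P4 = 0x6A

Only C2 changed, to 0x86. In CFB, a change in C_i flips the same bit in P_i and garbles P_{i+1}. Decrypting the received ciphertext:
P1: E(K, 0xC6) = 0xEA; 0x4C ⊕ 0xEA = 0xA6.
P2: E(K, 0x4C) = 0x70; 0x86 ⊕ 0x70 = 0xF6.
P3: E(K, 0x86) = 0xAA; 0x9D ⊕ 0xAA = 0x37.
P4: E(K, 0x9D) = 0xC1; 0xAB ⊕ 0xC1 = 0x6A.
Blocks that differ from the original plaintext: P2, P3.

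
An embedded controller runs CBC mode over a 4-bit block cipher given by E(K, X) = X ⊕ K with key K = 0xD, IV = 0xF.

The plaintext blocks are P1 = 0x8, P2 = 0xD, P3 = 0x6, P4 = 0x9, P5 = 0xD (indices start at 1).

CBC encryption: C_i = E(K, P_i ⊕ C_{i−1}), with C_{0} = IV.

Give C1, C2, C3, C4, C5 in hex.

C1: P1 ⊕ 0xF = 0x7; E(K, 0x7) = 0xA.
C2: P2 ⊕ 0xA = 0x7; E(K, 0x7) = 0xA.
C3: P3 ⊕ 0xA = 0xC; E(K, 0xC) = 0x1.
C4: P4 ⊕ 0x1 = 0x8; E(K, 0x8) = 0x5.
C5: P5 ⊕ 0x5 = 0x8; E(K, 0x8) = 0x5.

C1 = 0xA, C2 = 0xA, C3 = 0x1, C4 = 0x5, C5 = 0x5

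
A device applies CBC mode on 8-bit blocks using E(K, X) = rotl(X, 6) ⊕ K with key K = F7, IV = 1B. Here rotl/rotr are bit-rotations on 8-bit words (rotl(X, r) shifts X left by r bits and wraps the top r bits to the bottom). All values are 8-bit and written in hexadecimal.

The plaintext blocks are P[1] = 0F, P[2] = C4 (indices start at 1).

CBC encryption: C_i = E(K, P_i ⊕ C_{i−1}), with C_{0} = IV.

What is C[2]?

C[1]: P[1] ⊕ 1B = 14; E(K, 14) = F2.
C[2]: P[2] ⊕ F2 = 36; E(K, 36) = 7A.

C[2] = 7A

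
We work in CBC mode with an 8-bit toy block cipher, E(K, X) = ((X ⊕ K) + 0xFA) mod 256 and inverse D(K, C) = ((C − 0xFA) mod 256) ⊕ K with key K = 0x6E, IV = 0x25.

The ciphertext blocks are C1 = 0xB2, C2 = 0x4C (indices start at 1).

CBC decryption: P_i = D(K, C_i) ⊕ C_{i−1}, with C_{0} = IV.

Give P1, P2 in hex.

P1 = 0xF3, P2 = 0x8E

P1: D(K, 0xB2) = 0xD6; 0xD6 ⊕ 0x25 = 0xF3.
P2: D(K, 0x4C) = 0x3C; 0x3C ⊕ 0xB2 = 0x8E.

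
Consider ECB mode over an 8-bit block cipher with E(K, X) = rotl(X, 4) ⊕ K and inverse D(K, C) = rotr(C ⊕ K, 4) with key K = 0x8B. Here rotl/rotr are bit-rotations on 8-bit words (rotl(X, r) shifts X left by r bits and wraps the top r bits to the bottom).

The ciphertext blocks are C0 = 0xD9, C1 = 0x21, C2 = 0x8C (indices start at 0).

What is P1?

P1 = 0xAA

ECB decryption: P_i = D(K, C_i).
P1: D(K, 0x21) = 0xAA.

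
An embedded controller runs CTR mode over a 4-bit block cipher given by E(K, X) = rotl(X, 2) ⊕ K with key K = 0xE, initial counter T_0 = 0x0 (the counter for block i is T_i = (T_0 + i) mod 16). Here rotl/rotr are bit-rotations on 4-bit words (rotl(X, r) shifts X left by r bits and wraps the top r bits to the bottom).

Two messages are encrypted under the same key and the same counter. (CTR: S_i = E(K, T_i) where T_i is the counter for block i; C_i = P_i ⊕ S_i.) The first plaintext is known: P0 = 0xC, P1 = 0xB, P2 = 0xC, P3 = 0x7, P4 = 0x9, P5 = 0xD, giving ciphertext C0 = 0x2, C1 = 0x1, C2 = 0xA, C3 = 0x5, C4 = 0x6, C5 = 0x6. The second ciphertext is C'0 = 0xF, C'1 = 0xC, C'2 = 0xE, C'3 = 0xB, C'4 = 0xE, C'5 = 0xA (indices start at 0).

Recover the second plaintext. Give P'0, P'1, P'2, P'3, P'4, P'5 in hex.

P'0 = 0x1, P'1 = 0x6, P'2 = 0x8, P'3 = 0x9, P'4 = 0x1, P'5 = 0x1

In CTR with a reused counter, both messages share the same keystream S_i, so C_i ⊕ C'_i = P_i ⊕ P'_i and thus P'_i = P_i ⊕ C_i ⊕ C'_i.
P'0: 0xC ⊕ 0x2 ⊕ 0xF = 0x1.
P'1: 0xB ⊕ 0x1 ⊕ 0xC = 0x6.
P'2: 0xC ⊕ 0xA ⊕ 0xE = 0x8.
P'3: 0x7 ⊕ 0x5 ⊕ 0xB = 0x9.
P'4: 0x9 ⊕ 0x6 ⊕ 0xE = 0x1.
P'5: 0xD ⊕ 0x6 ⊕ 0xA = 0x1.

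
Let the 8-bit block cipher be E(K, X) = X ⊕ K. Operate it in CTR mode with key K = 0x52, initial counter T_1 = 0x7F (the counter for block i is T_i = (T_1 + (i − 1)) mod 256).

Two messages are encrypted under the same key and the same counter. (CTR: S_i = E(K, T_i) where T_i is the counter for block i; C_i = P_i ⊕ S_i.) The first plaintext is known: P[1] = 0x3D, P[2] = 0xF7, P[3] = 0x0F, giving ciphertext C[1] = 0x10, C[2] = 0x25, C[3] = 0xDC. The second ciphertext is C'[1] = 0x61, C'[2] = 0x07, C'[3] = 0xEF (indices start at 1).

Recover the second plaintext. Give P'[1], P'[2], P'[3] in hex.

P'[1] = 0x4C, P'[2] = 0xD5, P'[3] = 0x3C

In CTR with a reused counter, both messages share the same keystream S_i, so C_i ⊕ C'_i = P_i ⊕ P'_i and thus P'_i = P_i ⊕ C_i ⊕ C'_i.
P'[1]: 0x3D ⊕ 0x10 ⊕ 0x61 = 0x4C.
P'[2]: 0xF7 ⊕ 0x25 ⊕ 0x07 = 0xD5.
P'[3]: 0x0F ⊕ 0xDC ⊕ 0xEF = 0x3C.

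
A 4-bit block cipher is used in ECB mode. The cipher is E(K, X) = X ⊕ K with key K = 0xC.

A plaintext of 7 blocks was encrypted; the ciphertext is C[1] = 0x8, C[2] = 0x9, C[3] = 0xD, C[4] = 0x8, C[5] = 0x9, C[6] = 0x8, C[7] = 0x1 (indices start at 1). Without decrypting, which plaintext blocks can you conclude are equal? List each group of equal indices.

ECB encrypts each block independently with the same key, so equal ciphertext blocks imply equal plaintext blocks.
C[1] = C[4] = C[6] = 0x8, so P[1] = P[4] = P[6].
C[2] = C[5] = 0x9, so P[2] = P[5].

P[1] = P[4] = P[6]; P[2] = P[5]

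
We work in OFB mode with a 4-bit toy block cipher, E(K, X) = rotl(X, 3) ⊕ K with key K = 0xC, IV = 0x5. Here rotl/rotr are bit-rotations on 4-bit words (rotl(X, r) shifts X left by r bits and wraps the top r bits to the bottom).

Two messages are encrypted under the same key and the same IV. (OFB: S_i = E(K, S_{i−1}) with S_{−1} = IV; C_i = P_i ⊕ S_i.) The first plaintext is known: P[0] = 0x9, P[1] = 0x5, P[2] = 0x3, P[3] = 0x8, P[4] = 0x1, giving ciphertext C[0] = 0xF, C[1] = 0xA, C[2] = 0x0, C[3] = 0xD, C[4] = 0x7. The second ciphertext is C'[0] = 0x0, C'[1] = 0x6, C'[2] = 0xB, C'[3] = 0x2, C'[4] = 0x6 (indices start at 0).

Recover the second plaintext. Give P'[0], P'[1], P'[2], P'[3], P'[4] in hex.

P'[0] = 0x6, P'[1] = 0x9, P'[2] = 0x8, P'[3] = 0x7, P'[4] = 0x0

In OFB with a reused IV, both messages share the same keystream S_i, so C_i ⊕ C'_i = P_i ⊕ P'_i and thus P'_i = P_i ⊕ C_i ⊕ C'_i.
P'[0]: 0x9 ⊕ 0xF ⊕ 0x0 = 0x6.
P'[1]: 0x5 ⊕ 0xA ⊕ 0x6 = 0x9.
P'[2]: 0x3 ⊕ 0x0 ⊕ 0xB = 0x8.
P'[3]: 0x8 ⊕ 0xD ⊕ 0x2 = 0x7.
P'[4]: 0x1 ⊕ 0x7 ⊕ 0x6 = 0x0.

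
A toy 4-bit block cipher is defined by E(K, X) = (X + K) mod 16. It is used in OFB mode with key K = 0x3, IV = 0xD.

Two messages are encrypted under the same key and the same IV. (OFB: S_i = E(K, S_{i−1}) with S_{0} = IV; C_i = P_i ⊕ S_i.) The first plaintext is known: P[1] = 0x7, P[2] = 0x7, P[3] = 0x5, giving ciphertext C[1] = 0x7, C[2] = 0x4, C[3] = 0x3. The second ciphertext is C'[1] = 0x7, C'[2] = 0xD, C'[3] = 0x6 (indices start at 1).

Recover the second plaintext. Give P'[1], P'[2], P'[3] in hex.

In OFB with a reused IV, both messages share the same keystream S_i, so C_i ⊕ C'_i = P_i ⊕ P'_i and thus P'_i = P_i ⊕ C_i ⊕ C'_i.
P'[1]: 0x7 ⊕ 0x7 ⊕ 0x7 = 0x7.
P'[2]: 0x7 ⊕ 0x4 ⊕ 0xD = 0xE.
P'[3]: 0x5 ⊕ 0x3 ⊕ 0x6 = 0x0.

P'[1] = 0x7, P'[2] = 0xE, P'[3] = 0x0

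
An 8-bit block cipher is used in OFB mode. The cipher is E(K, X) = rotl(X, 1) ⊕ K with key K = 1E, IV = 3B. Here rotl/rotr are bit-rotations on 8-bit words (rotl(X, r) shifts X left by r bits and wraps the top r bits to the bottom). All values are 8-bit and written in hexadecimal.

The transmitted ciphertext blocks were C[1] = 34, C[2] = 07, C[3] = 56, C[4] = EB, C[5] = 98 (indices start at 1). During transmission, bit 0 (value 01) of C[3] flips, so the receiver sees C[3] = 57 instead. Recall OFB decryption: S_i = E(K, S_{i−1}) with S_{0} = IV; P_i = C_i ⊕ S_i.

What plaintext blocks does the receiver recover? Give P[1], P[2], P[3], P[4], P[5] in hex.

P[1] = 5C, P[2] = C9, P[3] = D4, P[4] = F2, P[5] = B4

Only C[3] changed, to 57. In OFB, a change in C_i flips the same bit in P_i only; the keystream is unaffected. Decrypting the received ciphertext:
P[1]: S = E(K, 3B) = 68; 34 ⊕ 68 = 5C.
P[2]: S = E(K, 68) = CE; 07 ⊕ CE = C9.
P[3]: S = E(K, CE) = 83; 57 ⊕ 83 = D4.
P[4]: S = E(K, 83) = 19; EB ⊕ 19 = F2.
P[5]: S = E(K, 19) = 2C; 98 ⊕ 2C = B4.
Blocks that differ from the original plaintext: P[3].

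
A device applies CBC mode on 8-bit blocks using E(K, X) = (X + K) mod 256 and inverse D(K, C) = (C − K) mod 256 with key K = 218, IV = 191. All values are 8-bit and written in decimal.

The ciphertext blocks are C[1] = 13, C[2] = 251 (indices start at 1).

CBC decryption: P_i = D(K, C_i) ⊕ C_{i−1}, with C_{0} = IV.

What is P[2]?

P[2]: D(K, 251) = 33; 33 ⊕ 13 = 44.

P[2] = 44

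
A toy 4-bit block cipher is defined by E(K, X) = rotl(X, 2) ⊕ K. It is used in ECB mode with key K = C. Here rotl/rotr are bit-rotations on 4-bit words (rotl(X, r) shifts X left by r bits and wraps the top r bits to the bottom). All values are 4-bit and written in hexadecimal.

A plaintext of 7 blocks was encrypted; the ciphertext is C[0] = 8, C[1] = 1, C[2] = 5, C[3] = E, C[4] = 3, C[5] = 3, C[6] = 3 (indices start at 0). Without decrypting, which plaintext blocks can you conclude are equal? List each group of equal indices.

P[4] = P[5] = P[6]

ECB encrypts each block independently with the same key, so equal ciphertext blocks imply equal plaintext blocks.
C[4] = C[5] = C[6] = 3, so P[4] = P[5] = P[6].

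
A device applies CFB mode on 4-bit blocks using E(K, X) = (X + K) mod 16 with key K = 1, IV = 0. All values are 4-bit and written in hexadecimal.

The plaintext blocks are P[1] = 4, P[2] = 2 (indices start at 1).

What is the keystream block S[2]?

6

CFB encryption: C_i = P_i ⊕ E(K, C_{i−1}), with C_{0} = IV.
C[1]: E(K, 0) = 1; 4 ⊕ 1 = 5.
C[2]: E(K, 5) = 6; 2 ⊕ 6 = 4.
So S[2] = 6.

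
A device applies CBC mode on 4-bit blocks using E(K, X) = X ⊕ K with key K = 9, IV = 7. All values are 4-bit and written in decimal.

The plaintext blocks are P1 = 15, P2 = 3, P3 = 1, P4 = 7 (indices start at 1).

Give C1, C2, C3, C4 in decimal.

C1 = 1, C2 = 11, C3 = 3, C4 = 13

CBC encryption: C_i = E(K, P_i ⊕ C_{i−1}), with C_{0} = IV.
C1: P1 ⊕ 7 = 8; E(K, 8) = 1.
C2: P2 ⊕ 1 = 2; E(K, 2) = 11.
C3: P3 ⊕ 11 = 10; E(K, 10) = 3.
C4: P4 ⊕ 3 = 4; E(K, 4) = 13.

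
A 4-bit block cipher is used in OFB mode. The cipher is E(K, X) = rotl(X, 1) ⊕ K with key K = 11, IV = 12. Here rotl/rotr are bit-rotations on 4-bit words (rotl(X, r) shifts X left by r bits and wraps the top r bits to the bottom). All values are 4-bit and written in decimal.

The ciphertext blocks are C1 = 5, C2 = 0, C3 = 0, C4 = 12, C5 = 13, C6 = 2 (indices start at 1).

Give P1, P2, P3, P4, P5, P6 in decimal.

OFB decryption: S_i = E(K, S_{i−1}) with S_{0} = IV; P_i = C_i ⊕ S_i.
P1: S = E(K, 12) = 2; 5 ⊕ 2 = 7.
P2: S = E(K, 2) = 15; 0 ⊕ 15 = 15.
P3: S = E(K, 15) = 4; 0 ⊕ 4 = 4.
P4: S = E(K, 4) = 3; 12 ⊕ 3 = 15.
P5: S = E(K, 3) = 13; 13 ⊕ 13 = 0.
P6: S = E(K, 13) = 0; 2 ⊕ 0 = 2.

P1 = 7, P2 = 15, P3 = 4, P4 = 15, P5 = 0, P6 = 2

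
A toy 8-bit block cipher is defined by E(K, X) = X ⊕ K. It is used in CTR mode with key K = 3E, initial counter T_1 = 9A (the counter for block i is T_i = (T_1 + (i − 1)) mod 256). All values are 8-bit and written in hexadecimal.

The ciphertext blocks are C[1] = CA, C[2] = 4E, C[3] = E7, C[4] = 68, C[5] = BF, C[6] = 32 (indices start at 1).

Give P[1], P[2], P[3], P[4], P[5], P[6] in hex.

P[1] = 6E, P[2] = EB, P[3] = 45, P[4] = CB, P[5] = 1F, P[6] = 93

CTR decryption: S_i = E(K, T_i) where T_i is the counter for block i; P_i = C_i ⊕ S_i.
P[1]: T = 9A, S = E(K, T) = A4; CA ⊕ A4 = 6E.
P[2]: T = 9B, S = E(K, T) = A5; 4E ⊕ A5 = EB.
P[3]: T = 9C, S = E(K, T) = A2; E7 ⊕ A2 = 45.
P[4]: T = 9D, S = E(K, T) = A3; 68 ⊕ A3 = CB.
P[5]: T = 9E, S = E(K, T) = A0; BF ⊕ A0 = 1F.
P[6]: T = 9F, S = E(K, T) = A1; 32 ⊕ A1 = 93.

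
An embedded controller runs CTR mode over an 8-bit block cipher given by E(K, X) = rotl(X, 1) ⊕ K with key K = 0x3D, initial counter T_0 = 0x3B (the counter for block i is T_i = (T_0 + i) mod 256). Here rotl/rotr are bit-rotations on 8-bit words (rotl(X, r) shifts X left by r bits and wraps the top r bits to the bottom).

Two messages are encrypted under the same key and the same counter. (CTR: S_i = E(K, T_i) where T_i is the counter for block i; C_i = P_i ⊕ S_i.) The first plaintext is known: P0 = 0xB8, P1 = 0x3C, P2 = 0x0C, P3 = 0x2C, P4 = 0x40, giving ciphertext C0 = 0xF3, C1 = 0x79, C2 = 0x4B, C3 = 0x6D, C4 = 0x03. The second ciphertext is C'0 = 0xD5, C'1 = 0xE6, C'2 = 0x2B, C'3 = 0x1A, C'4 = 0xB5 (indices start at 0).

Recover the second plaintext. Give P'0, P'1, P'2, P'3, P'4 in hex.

In CTR with a reused counter, both messages share the same keystream S_i, so C_i ⊕ C'_i = P_i ⊕ P'_i and thus P'_i = P_i ⊕ C_i ⊕ C'_i.
P'0: 0xB8 ⊕ 0xF3 ⊕ 0xD5 = 0x9E.
P'1: 0x3C ⊕ 0x79 ⊕ 0xE6 = 0xA3.
P'2: 0x0C ⊕ 0x4B ⊕ 0x2B = 0x6C.
P'3: 0x2C ⊕ 0x6D ⊕ 0x1A = 0x5B.
P'4: 0x40 ⊕ 0x03 ⊕ 0xB5 = 0xF6.

P'0 = 0x9E, P'1 = 0xA3, P'2 = 0x6C, P'3 = 0x5B, P'4 = 0xF6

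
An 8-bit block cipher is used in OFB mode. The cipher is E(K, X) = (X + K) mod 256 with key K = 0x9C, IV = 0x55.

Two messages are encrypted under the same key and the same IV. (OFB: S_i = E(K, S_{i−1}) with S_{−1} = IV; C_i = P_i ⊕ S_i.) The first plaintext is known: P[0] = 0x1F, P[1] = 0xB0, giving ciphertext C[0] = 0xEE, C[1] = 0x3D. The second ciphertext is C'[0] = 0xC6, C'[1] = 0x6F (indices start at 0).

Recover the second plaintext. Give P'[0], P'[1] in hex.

P'[0] = 0x37, P'[1] = 0xE2

In OFB with a reused IV, both messages share the same keystream S_i, so C_i ⊕ C'_i = P_i ⊕ P'_i and thus P'_i = P_i ⊕ C_i ⊕ C'_i.
P'[0]: 0x1F ⊕ 0xEE ⊕ 0xC6 = 0x37.
P'[1]: 0xB0 ⊕ 0x3D ⊕ 0x6F = 0xE2.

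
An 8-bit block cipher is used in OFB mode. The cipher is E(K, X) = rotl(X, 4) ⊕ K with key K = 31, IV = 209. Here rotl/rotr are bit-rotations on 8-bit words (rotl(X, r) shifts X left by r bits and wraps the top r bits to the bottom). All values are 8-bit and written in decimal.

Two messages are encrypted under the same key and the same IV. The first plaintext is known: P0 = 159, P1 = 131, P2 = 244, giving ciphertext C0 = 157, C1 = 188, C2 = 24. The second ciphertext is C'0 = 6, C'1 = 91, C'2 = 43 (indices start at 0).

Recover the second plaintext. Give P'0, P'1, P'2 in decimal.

In OFB with a reused IV, both messages share the same keystream S_i, so C_i ⊕ C'_i = P_i ⊕ P'_i and thus P'_i = P_i ⊕ C_i ⊕ C'_i.
P'0: 159 ⊕ 157 ⊕ 6 = 4.
P'1: 131 ⊕ 188 ⊕ 91 = 100.
P'2: 244 ⊕ 24 ⊕ 43 = 199.

P'0 = 4, P'1 = 100, P'2 = 199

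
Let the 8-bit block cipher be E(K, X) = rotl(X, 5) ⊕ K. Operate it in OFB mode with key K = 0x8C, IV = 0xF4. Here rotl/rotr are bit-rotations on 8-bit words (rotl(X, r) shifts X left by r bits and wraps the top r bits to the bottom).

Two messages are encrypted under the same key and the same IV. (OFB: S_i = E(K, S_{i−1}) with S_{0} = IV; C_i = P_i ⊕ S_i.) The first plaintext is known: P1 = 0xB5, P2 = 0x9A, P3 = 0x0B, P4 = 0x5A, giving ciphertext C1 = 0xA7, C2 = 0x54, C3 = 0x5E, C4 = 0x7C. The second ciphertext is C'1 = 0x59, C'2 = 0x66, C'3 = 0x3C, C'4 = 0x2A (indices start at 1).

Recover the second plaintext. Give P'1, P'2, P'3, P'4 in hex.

In OFB with a reused IV, both messages share the same keystream S_i, so C_i ⊕ C'_i = P_i ⊕ P'_i and thus P'_i = P_i ⊕ C_i ⊕ C'_i.
P'1: 0xB5 ⊕ 0xA7 ⊕ 0x59 = 0x4B.
P'2: 0x9A ⊕ 0x54 ⊕ 0x66 = 0xA8.
P'3: 0x0B ⊕ 0x5E ⊕ 0x3C = 0x69.
P'4: 0x5A ⊕ 0x7C ⊕ 0x2A = 0x0C.

P'1 = 0x4B, P'2 = 0xA8, P'3 = 0x69, P'4 = 0x0C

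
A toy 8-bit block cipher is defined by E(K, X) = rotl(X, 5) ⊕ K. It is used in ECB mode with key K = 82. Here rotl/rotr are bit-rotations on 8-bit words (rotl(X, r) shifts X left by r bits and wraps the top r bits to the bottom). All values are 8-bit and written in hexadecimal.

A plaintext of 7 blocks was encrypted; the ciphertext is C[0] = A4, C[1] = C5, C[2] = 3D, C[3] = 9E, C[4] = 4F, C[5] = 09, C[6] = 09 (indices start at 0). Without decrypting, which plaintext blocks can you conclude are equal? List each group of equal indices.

ECB encrypts each block independently with the same key, so equal ciphertext blocks imply equal plaintext blocks.
C[5] = C[6] = 09, so P[5] = P[6].

P[5] = P[6]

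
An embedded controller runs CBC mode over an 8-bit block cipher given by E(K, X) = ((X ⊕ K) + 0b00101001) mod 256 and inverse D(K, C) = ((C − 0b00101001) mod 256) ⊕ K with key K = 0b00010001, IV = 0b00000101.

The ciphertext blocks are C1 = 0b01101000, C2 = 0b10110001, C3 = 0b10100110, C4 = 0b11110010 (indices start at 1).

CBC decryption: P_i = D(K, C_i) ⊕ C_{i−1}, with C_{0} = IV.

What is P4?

P4: D(K, 0b11110010) = 0b11011000; 0b11011000 ⊕ 0b10100110 = 0b01111110.

P4 = 0b01111110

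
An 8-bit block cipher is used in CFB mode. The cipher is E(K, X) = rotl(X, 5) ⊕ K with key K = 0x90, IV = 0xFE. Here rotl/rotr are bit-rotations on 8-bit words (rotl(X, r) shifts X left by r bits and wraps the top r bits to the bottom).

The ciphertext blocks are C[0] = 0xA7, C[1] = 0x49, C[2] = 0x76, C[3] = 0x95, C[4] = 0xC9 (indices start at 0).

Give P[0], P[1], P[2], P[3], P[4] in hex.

P[0] = 0xE8, P[1] = 0x2D, P[2] = 0xCF, P[3] = 0xCB, P[4] = 0xEB

CFB decryption: P_i = C_i ⊕ E(K, C_{i−1}), with C_{−1} = IV.
P[0]: E(K, 0xFE) = 0x4F; 0xA7 ⊕ 0x4F = 0xE8.
P[1]: E(K, 0xA7) = 0x64; 0x49 ⊕ 0x64 = 0x2D.
P[2]: E(K, 0x49) = 0xB9; 0x76 ⊕ 0xB9 = 0xCF.
P[3]: E(K, 0x76) = 0x5E; 0x95 ⊕ 0x5E = 0xCB.
P[4]: E(K, 0x95) = 0x22; 0xC9 ⊕ 0x22 = 0xEB.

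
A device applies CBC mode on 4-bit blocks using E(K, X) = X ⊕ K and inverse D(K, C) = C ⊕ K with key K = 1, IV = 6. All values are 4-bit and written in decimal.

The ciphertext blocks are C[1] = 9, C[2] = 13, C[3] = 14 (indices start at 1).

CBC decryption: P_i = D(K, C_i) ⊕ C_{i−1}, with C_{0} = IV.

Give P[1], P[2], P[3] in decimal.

P[1] = 14, P[2] = 5, P[3] = 2

P[1]: D(K, 9) = 8; 8 ⊕ 6 = 14.
P[2]: D(K, 13) = 12; 12 ⊕ 9 = 5.
P[3]: D(K, 14) = 15; 15 ⊕ 13 = 2.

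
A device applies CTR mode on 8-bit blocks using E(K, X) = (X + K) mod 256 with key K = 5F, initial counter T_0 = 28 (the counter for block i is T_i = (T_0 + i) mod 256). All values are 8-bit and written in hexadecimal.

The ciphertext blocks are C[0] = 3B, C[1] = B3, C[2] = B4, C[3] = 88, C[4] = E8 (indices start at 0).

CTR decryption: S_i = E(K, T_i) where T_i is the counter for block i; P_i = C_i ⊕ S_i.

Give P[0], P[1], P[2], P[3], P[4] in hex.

P[0]: T = 28, S = E(K, T) = 87; 3B ⊕ 87 = BC.
P[1]: T = 29, S = E(K, T) = 88; B3 ⊕ 88 = 3B.
P[2]: T = 2A, S = E(K, T) = 89; B4 ⊕ 89 = 3D.
P[3]: T = 2B, S = E(K, T) = 8A; 88 ⊕ 8A = 02.
P[4]: T = 2C, S = E(K, T) = 8B; E8 ⊕ 8B = 63.

P[0] = BC, P[1] = 3B, P[2] = 3D, P[3] = 02, P[4] = 63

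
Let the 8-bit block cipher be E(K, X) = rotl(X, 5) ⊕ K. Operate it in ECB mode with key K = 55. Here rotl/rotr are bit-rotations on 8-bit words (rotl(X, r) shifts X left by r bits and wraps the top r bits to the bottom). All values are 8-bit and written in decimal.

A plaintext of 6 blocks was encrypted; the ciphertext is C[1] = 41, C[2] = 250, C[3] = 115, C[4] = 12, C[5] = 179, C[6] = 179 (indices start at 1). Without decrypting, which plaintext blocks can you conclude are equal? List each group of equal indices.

ECB encrypts each block independently with the same key, so equal ciphertext blocks imply equal plaintext blocks.
C[5] = C[6] = 179, so P[5] = P[6].

P[5] = P[6]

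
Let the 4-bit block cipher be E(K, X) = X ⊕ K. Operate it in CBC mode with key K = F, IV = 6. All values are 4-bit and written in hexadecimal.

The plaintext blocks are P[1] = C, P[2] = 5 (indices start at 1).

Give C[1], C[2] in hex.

CBC encryption: C_i = E(K, P_i ⊕ C_{i−1}), with C_{0} = IV.
C[1]: P[1] ⊕ 6 = A; E(K, A) = 5.
C[2]: P[2] ⊕ 5 = 0; E(K, 0) = F.

C[1] = 5, C[2] = F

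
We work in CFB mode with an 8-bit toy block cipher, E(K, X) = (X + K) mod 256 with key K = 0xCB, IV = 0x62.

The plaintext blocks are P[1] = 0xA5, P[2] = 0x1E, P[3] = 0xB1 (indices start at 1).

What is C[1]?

C[1] = 0x88

CFB encryption: C_i = P_i ⊕ E(K, C_{i−1}), with C_{0} = IV.
C[1]: E(K, 0x62) = 0x2D; 0xA5 ⊕ 0x2D = 0x88.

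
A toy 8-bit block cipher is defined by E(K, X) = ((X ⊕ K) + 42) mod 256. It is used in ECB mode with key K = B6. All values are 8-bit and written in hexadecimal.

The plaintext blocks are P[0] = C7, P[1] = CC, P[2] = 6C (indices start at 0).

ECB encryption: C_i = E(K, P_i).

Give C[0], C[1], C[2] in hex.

C[0]: E(K, C7) = B3.
C[1]: E(K, CC) = BC.
C[2]: E(K, 6C) = 1C.

C[0] = B3, C[1] = BC, C[2] = 1C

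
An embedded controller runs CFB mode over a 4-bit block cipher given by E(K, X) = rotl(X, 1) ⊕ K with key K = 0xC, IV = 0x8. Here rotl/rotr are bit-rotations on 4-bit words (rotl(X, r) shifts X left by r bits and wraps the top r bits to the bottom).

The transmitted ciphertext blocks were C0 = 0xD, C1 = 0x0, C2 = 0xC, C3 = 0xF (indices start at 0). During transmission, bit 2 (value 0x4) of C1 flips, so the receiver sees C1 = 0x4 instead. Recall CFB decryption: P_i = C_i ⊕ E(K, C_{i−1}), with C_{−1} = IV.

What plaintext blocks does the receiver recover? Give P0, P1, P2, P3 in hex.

Only C1 changed, to 0x4. In CFB, a change in C_i flips the same bit in P_i and garbles P_{i+1}. Decrypting the received ciphertext:
P0: E(K, 0x8) = 0xD; 0xD ⊕ 0xD = 0x0.
P1: E(K, 0xD) = 0x7; 0x4 ⊕ 0x7 = 0x3.
P2: E(K, 0x4) = 0x4; 0xC ⊕ 0x4 = 0x8.
P3: E(K, 0xC) = 0x5; 0xF ⊕ 0x5 = 0xA.
Blocks that differ from the original plaintext: P1, P2.

P0 = 0x0, P1 = 0x3, P2 = 0x8, P3 = 0xA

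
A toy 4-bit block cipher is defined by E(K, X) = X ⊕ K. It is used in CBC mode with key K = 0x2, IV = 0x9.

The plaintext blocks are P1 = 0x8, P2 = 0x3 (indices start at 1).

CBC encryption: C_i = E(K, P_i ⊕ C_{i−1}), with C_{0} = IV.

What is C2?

C2 = 0x2

C1: P1 ⊕ 0x9 = 0x1; E(K, 0x1) = 0x3.
C2: P2 ⊕ 0x3 = 0x0; E(K, 0x0) = 0x2.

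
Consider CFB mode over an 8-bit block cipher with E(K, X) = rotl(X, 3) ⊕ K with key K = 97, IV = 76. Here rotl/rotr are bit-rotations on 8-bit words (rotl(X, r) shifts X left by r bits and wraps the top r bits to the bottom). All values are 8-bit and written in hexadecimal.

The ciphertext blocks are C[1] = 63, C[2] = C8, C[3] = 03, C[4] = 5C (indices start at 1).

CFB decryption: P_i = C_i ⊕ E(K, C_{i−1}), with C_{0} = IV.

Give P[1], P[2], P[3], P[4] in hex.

P[1] = 47, P[2] = 44, P[3] = D2, P[4] = D3

P[1]: E(K, 76) = 24; 63 ⊕ 24 = 47.
P[2]: E(K, 63) = 8C; C8 ⊕ 8C = 44.
P[3]: E(K, C8) = D1; 03 ⊕ D1 = D2.
P[4]: E(K, 03) = 8F; 5C ⊕ 8F = D3.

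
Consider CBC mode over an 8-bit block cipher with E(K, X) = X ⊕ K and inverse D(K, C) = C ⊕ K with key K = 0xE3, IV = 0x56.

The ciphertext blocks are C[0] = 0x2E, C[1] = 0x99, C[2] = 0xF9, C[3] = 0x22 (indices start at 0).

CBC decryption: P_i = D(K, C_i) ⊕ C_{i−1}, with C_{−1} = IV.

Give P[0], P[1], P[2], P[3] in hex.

P[0]: D(K, 0x2E) = 0xCD; 0xCD ⊕ 0x56 = 0x9B.
P[1]: D(K, 0x99) = 0x7A; 0x7A ⊕ 0x2E = 0x54.
P[2]: D(K, 0xF9) = 0x1A; 0x1A ⊕ 0x99 = 0x83.
P[3]: D(K, 0x22) = 0xC1; 0xC1 ⊕ 0xF9 = 0x38.

P[0] = 0x9B, P[1] = 0x54, P[2] = 0x83, P[3] = 0x38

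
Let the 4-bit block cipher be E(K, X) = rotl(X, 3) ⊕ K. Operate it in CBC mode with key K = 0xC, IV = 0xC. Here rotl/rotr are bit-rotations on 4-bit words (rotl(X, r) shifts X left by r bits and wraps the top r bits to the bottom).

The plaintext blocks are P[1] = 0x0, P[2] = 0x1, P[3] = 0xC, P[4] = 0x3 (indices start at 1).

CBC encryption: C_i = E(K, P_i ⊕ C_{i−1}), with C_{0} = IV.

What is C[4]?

C[4] = 0x4

C[1]: P[1] ⊕ 0xC = 0xC; E(K, 0xC) = 0xA.
C[2]: P[2] ⊕ 0xA = 0xB; E(K, 0xB) = 0x1.
C[3]: P[3] ⊕ 0x1 = 0xD; E(K, 0xD) = 0x2.
C[4]: P[4] ⊕ 0x2 = 0x1; E(K, 0x1) = 0x4.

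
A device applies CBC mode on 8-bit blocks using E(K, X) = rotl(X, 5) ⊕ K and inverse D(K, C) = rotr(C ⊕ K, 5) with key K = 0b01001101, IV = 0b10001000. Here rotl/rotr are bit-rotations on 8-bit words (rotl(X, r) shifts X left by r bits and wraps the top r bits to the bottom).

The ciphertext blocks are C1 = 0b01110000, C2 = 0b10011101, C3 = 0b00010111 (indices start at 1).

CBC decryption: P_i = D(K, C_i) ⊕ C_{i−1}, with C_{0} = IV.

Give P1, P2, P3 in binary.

P1: D(K, 0b01110000) = 0b11101001; 0b11101001 ⊕ 0b10001000 = 0b01100001.
P2: D(K, 0b10011101) = 0b10000110; 0b10000110 ⊕ 0b01110000 = 0b11110110.
P3: D(K, 0b00010111) = 0b11010010; 0b11010010 ⊕ 0b10011101 = 0b01001111.

P1 = 0b01100001, P2 = 0b11110110, P3 = 0b01001111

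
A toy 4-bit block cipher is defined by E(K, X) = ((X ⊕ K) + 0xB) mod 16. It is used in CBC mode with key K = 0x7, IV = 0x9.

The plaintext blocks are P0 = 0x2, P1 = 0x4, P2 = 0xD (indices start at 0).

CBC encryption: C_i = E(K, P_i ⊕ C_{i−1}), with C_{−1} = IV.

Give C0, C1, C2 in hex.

C0 = 0x7, C1 = 0xF, C2 = 0x0

C0: P0 ⊕ 0x9 = 0xB; E(K, 0xB) = 0x7.
C1: P1 ⊕ 0x7 = 0x3; E(K, 0x3) = 0xF.
C2: P2 ⊕ 0xF = 0x2; E(K, 0x2) = 0x0.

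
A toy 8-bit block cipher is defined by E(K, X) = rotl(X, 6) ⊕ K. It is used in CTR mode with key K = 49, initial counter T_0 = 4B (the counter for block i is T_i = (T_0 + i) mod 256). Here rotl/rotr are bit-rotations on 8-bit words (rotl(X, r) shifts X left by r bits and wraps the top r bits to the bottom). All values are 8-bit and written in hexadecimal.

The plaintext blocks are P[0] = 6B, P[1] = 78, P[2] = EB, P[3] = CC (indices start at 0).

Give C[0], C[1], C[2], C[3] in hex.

CTR encryption: S_i = E(K, T_i) where T_i is the counter for block i; C_i = P_i ⊕ S_i.
C[0]: T = 4B, S = E(K, T) = 9B; 6B ⊕ 9B = F0.
C[1]: T = 4C, S = E(K, T) = 5A; 78 ⊕ 5A = 22.
C[2]: T = 4D, S = E(K, T) = 1A; EB ⊕ 1A = F1.
C[3]: T = 4E, S = E(K, T) = DA; CC ⊕ DA = 16.

C[0] = F0, C[1] = 22, C[2] = F1, C[3] = 16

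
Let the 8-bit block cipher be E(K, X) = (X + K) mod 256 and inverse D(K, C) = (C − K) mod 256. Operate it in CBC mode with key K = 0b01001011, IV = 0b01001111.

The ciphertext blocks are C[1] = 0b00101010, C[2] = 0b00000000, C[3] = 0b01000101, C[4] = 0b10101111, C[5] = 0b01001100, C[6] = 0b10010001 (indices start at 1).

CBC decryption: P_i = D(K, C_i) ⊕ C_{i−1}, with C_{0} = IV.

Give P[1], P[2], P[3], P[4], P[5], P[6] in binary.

P[1]: D(K, 0b00101010) = 0b11011111; 0b11011111 ⊕ 0b01001111 = 0b10010000.
P[2]: D(K, 0b00000000) = 0b10110101; 0b10110101 ⊕ 0b00101010 = 0b10011111.
P[3]: D(K, 0b01000101) = 0b11111010; 0b11111010 ⊕ 0b00000000 = 0b11111010.
P[4]: D(K, 0b10101111) = 0b01100100; 0b01100100 ⊕ 0b01000101 = 0b00100001.
P[5]: D(K, 0b01001100) = 0b00000001; 0b00000001 ⊕ 0b10101111 = 0b10101110.
P[6]: D(K, 0b10010001) = 0b01000110; 0b01000110 ⊕ 0b01001100 = 0b00001010.

P[1] = 0b10010000, P[2] = 0b10011111, P[3] = 0b11111010, P[4] = 0b00100001, P[5] = 0b10101110, P[6] = 0b00001010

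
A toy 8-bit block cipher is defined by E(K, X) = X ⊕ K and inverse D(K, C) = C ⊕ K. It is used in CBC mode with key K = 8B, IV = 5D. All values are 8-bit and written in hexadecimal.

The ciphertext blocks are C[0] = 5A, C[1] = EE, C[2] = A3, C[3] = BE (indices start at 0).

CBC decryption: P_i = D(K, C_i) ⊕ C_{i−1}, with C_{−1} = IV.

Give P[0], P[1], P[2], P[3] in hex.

P[0]: D(K, 5A) = D1; D1 ⊕ 5D = 8C.
P[1]: D(K, EE) = 65; 65 ⊕ 5A = 3F.
P[2]: D(K, A3) = 28; 28 ⊕ EE = C6.
P[3]: D(K, BE) = 35; 35 ⊕ A3 = 96.

P[0] = 8C, P[1] = 3F, P[2] = C6, P[3] = 96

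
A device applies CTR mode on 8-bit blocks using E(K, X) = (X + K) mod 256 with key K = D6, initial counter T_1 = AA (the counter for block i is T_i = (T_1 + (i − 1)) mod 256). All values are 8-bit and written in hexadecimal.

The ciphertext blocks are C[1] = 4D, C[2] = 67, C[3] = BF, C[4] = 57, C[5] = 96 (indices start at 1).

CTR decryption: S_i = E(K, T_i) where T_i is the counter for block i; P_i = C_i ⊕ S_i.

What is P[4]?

P[4] = D4

P[4]: T = AD, S = E(K, T) = 83; 57 ⊕ 83 = D4.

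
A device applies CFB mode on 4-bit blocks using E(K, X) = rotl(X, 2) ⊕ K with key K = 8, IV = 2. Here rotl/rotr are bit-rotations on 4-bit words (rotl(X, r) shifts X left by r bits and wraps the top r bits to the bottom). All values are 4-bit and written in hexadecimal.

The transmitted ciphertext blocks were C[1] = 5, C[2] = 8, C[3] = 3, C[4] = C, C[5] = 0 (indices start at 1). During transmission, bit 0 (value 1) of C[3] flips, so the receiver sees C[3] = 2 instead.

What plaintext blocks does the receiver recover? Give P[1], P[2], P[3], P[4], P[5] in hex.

CFB decryption: P_i = C_i ⊕ E(K, C_{i−1}), with C_{0} = IV.
Only C[3] changed, to 2. In CFB, a change in C_i flips the same bit in P_i and garbles P_{i+1}. Decrypting the received ciphertext:
P[1]: E(K, 2) = 0; 5 ⊕ 0 = 5.
P[2]: E(K, 5) = D; 8 ⊕ D = 5.
P[3]: E(K, 8) = A; 2 ⊕ A = 8.
P[4]: E(K, 2) = 0; C ⊕ 0 = C.
P[5]: E(K, C) = B; 0 ⊕ B = B.
Blocks that differ from the original plaintext: P[3], P[4].

P[1] = 5, P[2] = 5, P[3] = 8, P[4] = C, P[5] = B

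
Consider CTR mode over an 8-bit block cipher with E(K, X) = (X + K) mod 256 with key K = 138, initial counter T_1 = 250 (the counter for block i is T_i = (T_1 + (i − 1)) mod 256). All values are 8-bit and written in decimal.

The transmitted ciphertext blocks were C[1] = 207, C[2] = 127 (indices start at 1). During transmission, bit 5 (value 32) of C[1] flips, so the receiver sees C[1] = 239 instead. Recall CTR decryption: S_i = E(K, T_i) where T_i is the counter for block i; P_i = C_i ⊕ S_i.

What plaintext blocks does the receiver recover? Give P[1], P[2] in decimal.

P[1] = 107, P[2] = 250

Only C[1] changed, to 239. In CTR, a change in C_i flips the same bit in P_i only; the keystream is unaffected. Decrypting the received ciphertext:
P[1]: T = 250, S = E(K, T) = 132; 239 ⊕ 132 = 107.
P[2]: T = 251, S = E(K, T) = 133; 127 ⊕ 133 = 250.
Blocks that differ from the original plaintext: P[1].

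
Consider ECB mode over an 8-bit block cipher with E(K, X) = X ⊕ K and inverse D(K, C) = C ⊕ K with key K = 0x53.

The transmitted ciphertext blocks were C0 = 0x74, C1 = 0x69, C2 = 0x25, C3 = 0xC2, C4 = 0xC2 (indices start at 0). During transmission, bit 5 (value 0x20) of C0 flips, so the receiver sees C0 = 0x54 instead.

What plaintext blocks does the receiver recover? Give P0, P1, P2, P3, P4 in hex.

P0 = 0x07, P1 = 0x3A, P2 = 0x76, P3 = 0x91, P4 = 0x91

ECB decryption: P_i = D(K, C_i).
Only C0 changed, to 0x54. In ECB, a change in C_i affects only P_i. Decrypting the received ciphertext:
P0: D(K, 0x54) = 0x07.
P1: D(K, 0x69) = 0x3A.
P2: D(K, 0x25) = 0x76.
P3: D(K, 0xC2) = 0x91.
P4: D(K, 0xC2) = 0x91.
Blocks that differ from the original plaintext: P0.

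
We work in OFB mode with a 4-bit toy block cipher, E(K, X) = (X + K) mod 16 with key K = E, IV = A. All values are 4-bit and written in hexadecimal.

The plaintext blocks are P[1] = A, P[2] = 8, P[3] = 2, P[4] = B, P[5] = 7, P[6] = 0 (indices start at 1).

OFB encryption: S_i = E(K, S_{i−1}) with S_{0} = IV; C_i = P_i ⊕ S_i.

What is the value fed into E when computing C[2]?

8

C[1]: S = E(K, A) = 8; A ⊕ 8 = 2.
C[2]: S = E(K, 8) = 6; 8 ⊕ 6 = E.
So the input to E for block [2] is 8.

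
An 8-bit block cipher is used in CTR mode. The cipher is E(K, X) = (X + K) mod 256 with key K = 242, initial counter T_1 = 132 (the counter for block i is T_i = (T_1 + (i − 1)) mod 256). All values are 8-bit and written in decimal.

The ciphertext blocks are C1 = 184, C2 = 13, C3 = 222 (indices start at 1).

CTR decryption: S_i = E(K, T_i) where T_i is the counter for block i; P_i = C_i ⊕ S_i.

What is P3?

P3 = 166

P3: T = 134, S = E(K, T) = 120; 222 ⊕ 120 = 166.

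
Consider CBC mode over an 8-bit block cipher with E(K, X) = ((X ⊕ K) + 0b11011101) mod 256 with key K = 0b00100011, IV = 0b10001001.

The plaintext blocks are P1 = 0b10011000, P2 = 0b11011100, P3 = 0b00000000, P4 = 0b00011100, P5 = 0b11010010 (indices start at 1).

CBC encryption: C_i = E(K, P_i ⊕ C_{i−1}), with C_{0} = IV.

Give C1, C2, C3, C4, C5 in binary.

C1: P1 ⊕ 0b10001001 = 0b00010001; E(K, 0b00010001) = 0b00001111.
C2: P2 ⊕ 0b00001111 = 0b11010011; E(K, 0b11010011) = 0b11001101.
C3: P3 ⊕ 0b11001101 = 0b11001101; E(K, 0b11001101) = 0b11001011.
C4: P4 ⊕ 0b11001011 = 0b11010111; E(K, 0b11010111) = 0b11010001.
C5: P5 ⊕ 0b11010001 = 0b00000011; E(K, 0b00000011) = 0b11111101.

C1 = 0b00001111, C2 = 0b11001101, C3 = 0b11001011, C4 = 0b11010001, C5 = 0b11111101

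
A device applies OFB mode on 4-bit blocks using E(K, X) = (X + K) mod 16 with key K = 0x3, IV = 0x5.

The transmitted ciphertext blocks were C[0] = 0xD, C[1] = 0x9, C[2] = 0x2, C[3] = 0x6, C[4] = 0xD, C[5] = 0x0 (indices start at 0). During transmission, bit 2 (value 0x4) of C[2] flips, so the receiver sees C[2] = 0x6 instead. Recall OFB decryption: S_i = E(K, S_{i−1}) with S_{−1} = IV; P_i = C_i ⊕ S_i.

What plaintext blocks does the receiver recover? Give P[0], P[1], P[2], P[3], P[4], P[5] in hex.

Only C[2] changed, to 0x6. In OFB, a change in C_i flips the same bit in P_i only; the keystream is unaffected. Decrypting the received ciphertext:
P[0]: S = E(K, 0x5) = 0x8; 0xD ⊕ 0x8 = 0x5.
P[1]: S = E(K, 0x8) = 0xB; 0x9 ⊕ 0xB = 0x2.
P[2]: S = E(K, 0xB) = 0xE; 0x6 ⊕ 0xE = 0x8.
P[3]: S = E(K, 0xE) = 0x1; 0x6 ⊕ 0x1 = 0x7.
P[4]: S = E(K, 0x1) = 0x4; 0xD ⊕ 0x4 = 0x9.
P[5]: S = E(K, 0x4) = 0x7; 0x0 ⊕ 0x7 = 0x7.
Blocks that differ from the original plaintext: P[2].

P[0] = 0x5, P[1] = 0x2, P[2] = 0x8, P[3] = 0x7, P[4] = 0x9, P[5] = 0x7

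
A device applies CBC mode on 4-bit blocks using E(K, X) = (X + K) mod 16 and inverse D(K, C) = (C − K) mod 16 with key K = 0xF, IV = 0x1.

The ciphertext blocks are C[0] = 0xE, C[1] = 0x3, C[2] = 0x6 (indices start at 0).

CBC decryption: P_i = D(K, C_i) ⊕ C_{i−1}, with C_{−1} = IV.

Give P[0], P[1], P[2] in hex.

P[0] = 0xE, P[1] = 0xA, P[2] = 0x4

P[0]: D(K, 0xE) = 0xF; 0xF ⊕ 0x1 = 0xE.
P[1]: D(K, 0x3) = 0x4; 0x4 ⊕ 0xE = 0xA.
P[2]: D(K, 0x6) = 0x7; 0x7 ⊕ 0x3 = 0x4.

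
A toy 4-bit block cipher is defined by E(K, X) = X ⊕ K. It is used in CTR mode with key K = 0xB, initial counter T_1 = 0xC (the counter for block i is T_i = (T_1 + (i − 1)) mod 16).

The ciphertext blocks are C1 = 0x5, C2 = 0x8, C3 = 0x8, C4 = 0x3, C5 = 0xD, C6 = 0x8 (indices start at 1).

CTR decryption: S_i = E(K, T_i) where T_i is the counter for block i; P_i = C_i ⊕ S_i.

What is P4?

P4: T = 0xF, S = E(K, T) = 0x4; 0x3 ⊕ 0x4 = 0x7.

P4 = 0x7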